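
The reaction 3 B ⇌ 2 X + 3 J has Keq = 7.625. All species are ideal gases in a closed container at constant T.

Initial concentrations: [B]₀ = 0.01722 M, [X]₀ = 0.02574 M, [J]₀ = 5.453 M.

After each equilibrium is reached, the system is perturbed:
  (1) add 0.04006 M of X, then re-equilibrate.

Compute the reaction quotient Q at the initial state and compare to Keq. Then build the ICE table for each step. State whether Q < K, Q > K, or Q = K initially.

Q₀ = 2.1039e+04 vs Keq = 7.625 ⇒ Q>K, reverse
Step 1:
                    B           X           J
  I           0.01722     0.02574       5.453
  C           0.03472    -0.02315    -0.03472
  E           0.05194    0.002592       5.418
  solve Keq expr → x = -0.01157; check Q = 7.625
Then add 0.04006 M of X.
Step 2:
                    B           X           J
  I           0.05194     0.04265       5.418
  C            0.0527    -0.03513     -0.0527
  E            0.1046     0.00752       5.366
  solve Keq expr → x = -0.01757; check Q = 7.625

Q₀ = 2.1039e+04; Q > K (proceeds reverse)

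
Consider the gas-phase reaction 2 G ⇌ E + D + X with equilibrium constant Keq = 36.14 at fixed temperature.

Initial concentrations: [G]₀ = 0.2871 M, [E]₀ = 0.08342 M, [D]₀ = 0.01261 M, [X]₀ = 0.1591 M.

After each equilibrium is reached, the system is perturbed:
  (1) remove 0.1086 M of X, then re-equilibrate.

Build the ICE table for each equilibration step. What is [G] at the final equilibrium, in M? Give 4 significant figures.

Q₀ = 0.00203 vs Keq = 36.14 ⇒ Q<K, forward
Step 1:
                  G         E         D         X
  I          0.2871   0.08342   0.01261    0.1591
  C         -0.2709    0.1354    0.1354    0.1354
  E         0.01625    0.2188     0.148    0.2945
  solve Keq expr → x = 0.1354; check Q = 36.14
Then remove 0.1086 M of X.
Step 2:
                  G         E         D         X
  I         0.01625    0.2188     0.148    0.1859
  C       -0.003168  0.001584  0.001584  0.001584
  E         0.01308    0.2204    0.1496    0.1875
  solve Keq expr → x = 0.001584; check Q = 36.14

[G]_eq = 0.01308 M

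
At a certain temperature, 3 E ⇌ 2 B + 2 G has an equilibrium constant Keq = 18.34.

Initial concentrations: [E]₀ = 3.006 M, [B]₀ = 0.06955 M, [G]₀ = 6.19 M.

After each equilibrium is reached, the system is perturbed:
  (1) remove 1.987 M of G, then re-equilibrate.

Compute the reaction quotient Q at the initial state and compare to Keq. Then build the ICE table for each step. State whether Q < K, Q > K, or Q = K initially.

Q₀ = 0.006824; Q < K (proceeds forward)

Q₀ = 0.006824 vs Keq = 18.34 ⇒ Q<K, forward
Step 1:
                  E         B         G
  Initial     3.006   0.06955      6.19
  Change     -1.517     1.011     1.011
  Equil       1.489     1.081     7.201
  solve Keq expr → x = 0.5056; check Q = 18.34
Then remove 1.987 M of G.
Step 2:
                  E         B         G
  Initial     1.489     1.081     5.214
  Change    -0.1809    0.1206    0.1206
  Equil       1.308     1.201     5.335
  solve Keq expr → x = 0.06029; check Q = 18.34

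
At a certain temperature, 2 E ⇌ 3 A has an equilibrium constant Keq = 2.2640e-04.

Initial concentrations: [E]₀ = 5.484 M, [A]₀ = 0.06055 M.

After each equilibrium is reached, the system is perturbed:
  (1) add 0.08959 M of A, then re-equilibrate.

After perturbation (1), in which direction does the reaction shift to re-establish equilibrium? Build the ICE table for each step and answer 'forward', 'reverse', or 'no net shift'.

Direction: reverse

Q₀ = 7.3815e-06 vs Keq = 2.2640e-04 ⇒ Q<K, forward
Step 1:
                    E           A
  init          5.484     0.06055
  Δ          -0.08469       0.127
  eq            5.399      0.1876
  solve Keq expr → x = 0.04234; check Q = 2.2640e-04
Then add 0.08959 M of A.
Step 2:
                    E           A
  init          5.399      0.2772
  Δ           0.05882    -0.08823
  eq            5.458      0.1889
  solve Keq expr → x = -0.02941; check Q = 2.2640e-04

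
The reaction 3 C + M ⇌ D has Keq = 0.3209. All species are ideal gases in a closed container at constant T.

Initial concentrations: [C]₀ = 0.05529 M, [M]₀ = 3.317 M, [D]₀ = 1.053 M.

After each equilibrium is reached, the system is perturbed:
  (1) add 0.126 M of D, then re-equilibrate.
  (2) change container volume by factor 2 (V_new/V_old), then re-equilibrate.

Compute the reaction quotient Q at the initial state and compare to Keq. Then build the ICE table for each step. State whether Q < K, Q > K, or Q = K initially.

Q₀ = 1878; Q > K (proceeds reverse)

Q₀ = 1878 vs Keq = 0.3209 ⇒ Q>K, reverse
Step 1:
                   C          M          D
  Initial    0.05529      3.317      1.053
  Change      0.8223     0.2741    -0.2741
  Equil       0.8776      3.591     0.7789
  solve Keq expr → x = -0.2741; check Q = 0.3209
Then add 0.126 M of D.
Step 2:
                   C          M          D
  Initial     0.8776      3.591     0.9049
  Change     0.03938    0.01313   -0.01313
  Equil        0.917      3.604     0.8918
  solve Keq expr → x = -0.01313; check Q = 0.3209
Then change container volume by factor 2 (V_new/V_old).
Step 3:
                   C          M          D
  Initial     0.4585      1.802     0.4459
  Change      0.3524     0.1175    -0.1175
  Equil       0.8109       1.92     0.3284
  solve Keq expr → x = -0.1175; check Q = 0.3209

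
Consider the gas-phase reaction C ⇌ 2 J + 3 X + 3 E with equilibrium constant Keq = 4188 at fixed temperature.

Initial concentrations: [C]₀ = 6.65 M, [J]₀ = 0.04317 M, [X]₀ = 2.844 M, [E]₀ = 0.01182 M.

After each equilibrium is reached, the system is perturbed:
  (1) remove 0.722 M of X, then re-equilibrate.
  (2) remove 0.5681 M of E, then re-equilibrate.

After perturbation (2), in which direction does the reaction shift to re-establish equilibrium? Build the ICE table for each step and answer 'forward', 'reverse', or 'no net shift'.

Q₀ = 1.0646e-08 vs Keq = 4188 ⇒ Q<K, forward
Step 1:
                   C          J          X          E
  I             6.65    0.04317      2.844    0.01182
  C           -1.006      2.012      3.017      3.017
  E            5.644      2.055      5.861      3.029
  solve Keq expr → x = 1.006; check Q = 4188
Then remove 0.722 M of X.
Step 2:
                   C          J          X          E
  I            5.644      2.055      5.139      3.029
  C         -0.05904     0.1181     0.1771     0.1771
  E            5.585      2.173      5.317      3.206
  solve Keq expr → x = 0.05904; check Q = 4188
Then remove 0.5681 M of E.
Step 3:
                   C          J          X          E
  I            5.585      2.173      5.317      2.638
  C         -0.08526     0.1705     0.2558     0.2558
  E              5.5      2.343      5.572      2.894
  solve Keq expr → x = 0.08526; check Q = 4188

Direction: forward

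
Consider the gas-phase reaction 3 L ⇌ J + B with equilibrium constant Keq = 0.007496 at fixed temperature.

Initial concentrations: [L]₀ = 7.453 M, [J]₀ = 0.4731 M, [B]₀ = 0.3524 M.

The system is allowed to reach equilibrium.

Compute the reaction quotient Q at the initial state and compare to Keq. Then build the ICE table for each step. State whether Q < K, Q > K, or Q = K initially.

Q₀ = 4.0271e-04; Q < K (proceeds forward)

Q₀ = 4.0271e-04 vs Keq = 0.007496 ⇒ Q<K, forward
Step 1:
                   L          J          B
  Initial      7.453     0.4731     0.3524
  Change      -2.039     0.6796     0.6796
  Equil        5.414      1.153      1.032
  solve Keq expr → x = 0.6796; check Q = 0.007496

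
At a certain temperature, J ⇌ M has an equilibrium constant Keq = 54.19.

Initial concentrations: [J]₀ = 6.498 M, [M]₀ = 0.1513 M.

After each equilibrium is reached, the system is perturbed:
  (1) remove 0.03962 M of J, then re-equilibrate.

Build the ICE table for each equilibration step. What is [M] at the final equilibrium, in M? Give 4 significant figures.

Q₀ = 0.02328 vs Keq = 54.19 ⇒ Q<K, forward
Step 1:
                   J          M
  Initial      6.498     0.1513
  Change      -6.378      6.378
  Equil       0.1205      6.529
  solve Keq expr → x = 6.378; check Q = 54.19
Then remove 0.03962 M of J.
Step 2:
                   J          M
  Initial    0.08086      6.529
  Change      0.0389    -0.0389
  Equil       0.1198       6.49
  solve Keq expr → x = -0.0389; check Q = 54.19

[M]_eq = 6.49 M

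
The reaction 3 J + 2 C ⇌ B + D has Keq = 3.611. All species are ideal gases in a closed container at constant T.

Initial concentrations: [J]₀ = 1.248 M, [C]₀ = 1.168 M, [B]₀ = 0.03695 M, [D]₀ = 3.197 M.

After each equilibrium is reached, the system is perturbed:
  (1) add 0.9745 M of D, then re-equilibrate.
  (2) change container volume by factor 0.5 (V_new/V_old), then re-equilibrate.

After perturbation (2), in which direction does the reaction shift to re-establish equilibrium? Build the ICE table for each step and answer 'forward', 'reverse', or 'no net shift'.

Q₀ = 0.04455 vs Keq = 3.611 ⇒ Q<K, forward
Step 1:
                  J         C         B         D
  init        1.248     1.168   0.03695     3.197
  Δ         -0.5575   -0.3717    0.1858    0.1858
  eq         0.6905    0.7963    0.2228     3.383
  solve Keq expr → x = 0.1858; check Q = 3.611
Then add 0.9745 M of D.
Step 2:
                  J         C         B         D
  init       0.6905    0.7963    0.2228     4.357
  Δ         0.03373   0.02249  -0.01124  -0.01124
  eq         0.7242    0.8188    0.2116     4.346
  solve Keq expr → x = -0.01124; check Q = 3.611
Then change container volume by factor 0.5 (V_new/V_old).
Step 3:
                  J         C         B         D
  init        1.448     1.638    0.4231     8.692
  Δ         -0.5006   -0.3337    0.1669    0.1669
  eq         0.9478     1.304      0.59     8.859
  solve Keq expr → x = 0.1669; check Q = 3.611

Direction: forward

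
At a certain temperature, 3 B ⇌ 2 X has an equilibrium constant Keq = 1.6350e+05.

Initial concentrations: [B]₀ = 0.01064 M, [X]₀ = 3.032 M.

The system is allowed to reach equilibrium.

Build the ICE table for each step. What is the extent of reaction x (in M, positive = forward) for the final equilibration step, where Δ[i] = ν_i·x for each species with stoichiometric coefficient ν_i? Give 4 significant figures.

x = -0.009172 M

Q₀ = 7.6319e+06 vs Keq = 1.6350e+05 ⇒ Q>K, reverse
Step 1:
                    B           X
  Initial     0.01064       3.032
  Change      0.02752    -0.01834
  Equil       0.03816       3.014
  solve Keq expr → x = -0.009172; check Q = 1.6350e+05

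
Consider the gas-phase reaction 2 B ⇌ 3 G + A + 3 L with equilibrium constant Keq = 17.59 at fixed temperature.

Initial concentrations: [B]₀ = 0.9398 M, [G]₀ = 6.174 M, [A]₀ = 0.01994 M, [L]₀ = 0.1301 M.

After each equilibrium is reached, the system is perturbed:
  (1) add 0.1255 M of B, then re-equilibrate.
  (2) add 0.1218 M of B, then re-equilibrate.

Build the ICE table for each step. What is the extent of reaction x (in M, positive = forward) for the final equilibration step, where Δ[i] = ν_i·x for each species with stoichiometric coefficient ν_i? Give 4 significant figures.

x = 0.01122 M

Q₀ = 0.0117 vs Keq = 17.59 ⇒ Q<K, forward
Step 1:
                  B         G         A         L
  init       0.9398     6.174   0.01994    0.1301
  Δ         -0.2802    0.4203    0.1401    0.4203
  eq         0.6596     6.594      0.16    0.5504
  solve Keq expr → x = 0.1401; check Q = 17.59
Then add 0.1255 M of B.
Step 2:
                  B         G         A         L
  init       0.7851     6.594      0.16    0.5504
  Δ        -0.02455   0.03682   0.01227   0.03682
  eq         0.7605     6.631    0.1723    0.5872
  solve Keq expr → x = 0.01227; check Q = 17.59
Then add 0.1218 M of B.
Step 3:
                  B         G         A         L
  init       0.8823     6.631    0.1723    0.5872
  Δ        -0.02245   0.03367   0.01122   0.03367
  eq         0.8599     6.665    0.1835    0.6209
  solve Keq expr → x = 0.01122; check Q = 17.59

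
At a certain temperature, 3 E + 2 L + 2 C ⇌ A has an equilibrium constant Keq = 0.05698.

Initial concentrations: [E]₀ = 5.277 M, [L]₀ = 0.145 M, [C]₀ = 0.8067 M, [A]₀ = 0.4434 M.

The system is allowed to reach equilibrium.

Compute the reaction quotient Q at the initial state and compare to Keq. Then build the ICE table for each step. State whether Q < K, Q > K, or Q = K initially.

Q₀ = 0.2205 vs Keq = 0.05698 ⇒ Q>K, reverse
Step 1:
                    E           L           C           A
  Initial       5.277       0.145      0.8067      0.4434
  Change       0.1342     0.08948     0.08948    -0.04474
  Equil         5.411      0.2345      0.8962      0.3987
  solve Keq expr → x = -0.04474; check Q = 0.05698

Q₀ = 0.2205; Q > K (proceeds reverse)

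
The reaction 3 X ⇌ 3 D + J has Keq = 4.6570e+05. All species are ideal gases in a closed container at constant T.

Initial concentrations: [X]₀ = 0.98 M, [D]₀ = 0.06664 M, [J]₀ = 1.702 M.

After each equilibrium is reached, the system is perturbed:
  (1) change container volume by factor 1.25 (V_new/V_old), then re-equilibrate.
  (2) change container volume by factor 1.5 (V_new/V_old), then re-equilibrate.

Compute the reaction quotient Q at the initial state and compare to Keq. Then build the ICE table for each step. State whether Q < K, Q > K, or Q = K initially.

Q₀ = 5.3516e-04; Q < K (proceeds forward)

Q₀ = 5.3516e-04 vs Keq = 4.6570e+05 ⇒ Q<K, forward
Step 1:
                   X          D          J
  Initial       0.98    0.06664      1.702
  Change     -0.9632     0.9632     0.3211
  Equil       0.0168       1.03      2.023
  solve Keq expr → x = 0.3211; check Q = 4.6570e+05
Then change container volume by factor 1.25 (V_new/V_old).
Step 2:
                   X          D          J
  Initial    0.01344     0.8239      1.618
  Change  -9.4844e-04 9.4844e-04 3.1615e-04
  Equil      0.01249     0.8248      1.619
  solve Keq expr → x = 3.1615e-04; check Q = 4.6570e+05
Then change container volume by factor 1.5 (V_new/V_old).
Step 3:
                   X          D          J
  Initial    0.00833     0.5499      1.079
  Change   -0.001039   0.001039 3.4617e-04
  Equil     0.007291     0.5509       1.08
  solve Keq expr → x = 3.4617e-04; check Q = 4.6570e+05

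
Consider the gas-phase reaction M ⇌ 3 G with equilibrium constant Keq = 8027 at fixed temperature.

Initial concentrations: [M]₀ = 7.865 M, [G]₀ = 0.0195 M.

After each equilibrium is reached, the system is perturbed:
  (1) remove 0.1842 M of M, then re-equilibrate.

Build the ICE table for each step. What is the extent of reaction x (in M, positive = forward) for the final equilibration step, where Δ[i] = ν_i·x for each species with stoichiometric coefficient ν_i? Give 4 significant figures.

Q₀ = 9.4277e-07 vs Keq = 8027 ⇒ Q<K, forward
Step 1:
                  M         G
  I           7.865    0.0195
  C          -6.803     20.41
  E           1.062     20.43
  solve Keq expr → x = 6.803; check Q = 8027
Then remove 0.1842 M of M.
Step 2:
                  M         G
  I          0.8779     20.43
  C          0.1262   -0.3787
  E           1.004     20.05
  solve Keq expr → x = -0.1262; check Q = 8027

x = -0.1262 M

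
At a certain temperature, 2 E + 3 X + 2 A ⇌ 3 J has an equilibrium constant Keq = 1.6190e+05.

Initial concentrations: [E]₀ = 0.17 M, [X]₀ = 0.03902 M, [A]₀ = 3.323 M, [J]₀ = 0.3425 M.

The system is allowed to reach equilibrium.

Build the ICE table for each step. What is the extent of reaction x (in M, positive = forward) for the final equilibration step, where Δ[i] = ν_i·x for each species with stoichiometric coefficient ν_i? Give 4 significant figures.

Q₀ = 2119 vs Keq = 1.6190e+05 ⇒ Q<K, forward
Step 1:
                    E           X           A           J
  init           0.17     0.03902       3.323      0.3425
  Δ          -0.01881    -0.02822    -0.01881     0.02822
  eq           0.1512      0.0108       3.304      0.3707
  solve Keq expr → x = 0.009405; check Q = 1.6190e+05

x = 0.009405 M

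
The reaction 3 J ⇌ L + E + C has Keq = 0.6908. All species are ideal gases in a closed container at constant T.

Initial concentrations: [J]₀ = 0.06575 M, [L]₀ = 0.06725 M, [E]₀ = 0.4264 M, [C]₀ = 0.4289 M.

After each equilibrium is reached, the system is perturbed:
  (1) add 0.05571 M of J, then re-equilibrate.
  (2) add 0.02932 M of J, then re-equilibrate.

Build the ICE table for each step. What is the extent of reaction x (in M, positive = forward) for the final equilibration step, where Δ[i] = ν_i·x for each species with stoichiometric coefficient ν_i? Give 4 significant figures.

Q₀ = 43.27 vs Keq = 0.6908 ⇒ Q>K, reverse
Step 1:
                    J           L           E           C
  Initial     0.06575     0.06725      0.4264      0.4289
  Change       0.1174    -0.03913    -0.03913    -0.03913
  Equil        0.1832     0.02812      0.3873      0.3898
  solve Keq expr → x = -0.03913; check Q = 0.6908
Then add 0.05571 M of J.
Step 2:
                    J           L           E           C
  Initial      0.2389     0.02812      0.3873      0.3898
  Change     -0.03157     0.01052     0.01052     0.01052
  Equil        0.2073     0.03864      0.3978      0.4003
  solve Keq expr → x = 0.01052; check Q = 0.6908
Then add 0.02932 M of J.
Step 3:
                    J           L           E           C
  Initial      0.2366     0.03864      0.3978      0.4003
  Change     -0.01736    0.005786    0.005786    0.005786
  Equil        0.2193     0.04443      0.4036      0.4061
  solve Keq expr → x = 0.005786; check Q = 0.6908

x = 0.005786 M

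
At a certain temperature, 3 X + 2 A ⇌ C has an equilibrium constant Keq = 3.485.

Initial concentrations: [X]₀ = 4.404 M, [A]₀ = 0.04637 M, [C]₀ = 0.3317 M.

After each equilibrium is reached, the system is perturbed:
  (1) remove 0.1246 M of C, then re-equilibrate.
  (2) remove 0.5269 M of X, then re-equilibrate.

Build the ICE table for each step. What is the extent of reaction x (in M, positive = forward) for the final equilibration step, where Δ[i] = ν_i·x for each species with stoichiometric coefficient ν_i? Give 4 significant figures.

Q₀ = 1.806 vs Keq = 3.485 ⇒ Q<K, forward
Step 1:
                    X           A           C
  Initial       4.404     0.04637      0.3317
  Change     -0.01869    -0.01246    0.006231
  Equil         4.385     0.03391      0.3379
  solve Keq expr → x = 0.006231; check Q = 3.485
Then remove 0.1246 M of C.
Step 2:
                    X           A           C
  Initial       4.385     0.03391      0.2133
  Change    -0.009997   -0.006664    0.003332
  Equil         4.375     0.02724      0.2167
  solve Keq expr → x = 0.003332; check Q = 3.485
Then remove 0.5269 M of X.
Step 3:
                    X           A           C
  Initial       3.848     0.02724      0.2167
  Change     0.008203    0.005469   -0.002734
  Equil         3.857     0.03271      0.2139
  solve Keq expr → x = -0.002734; check Q = 3.485

x = -0.002734 M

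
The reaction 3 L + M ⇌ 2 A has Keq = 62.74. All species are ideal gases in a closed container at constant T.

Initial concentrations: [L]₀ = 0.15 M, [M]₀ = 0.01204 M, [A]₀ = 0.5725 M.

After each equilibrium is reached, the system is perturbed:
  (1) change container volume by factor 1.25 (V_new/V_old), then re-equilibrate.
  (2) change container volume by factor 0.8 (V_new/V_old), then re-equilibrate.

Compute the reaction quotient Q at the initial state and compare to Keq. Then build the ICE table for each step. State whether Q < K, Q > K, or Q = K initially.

Q₀ = 8066; Q > K (proceeds reverse)

Q₀ = 8066 vs Keq = 62.74 ⇒ Q>K, reverse
Step 1:
                    L           M           A
  init           0.15     0.01204      0.5725
  Δ            0.1942     0.06472     -0.1294
  eq           0.3442     0.07676      0.4431
  solve Keq expr → x = -0.06472; check Q = 62.74
Then change container volume by factor 1.25 (V_new/V_old).
Step 2:
                    L           M           A
  init         0.2753     0.06141      0.3545
  Δ           0.02297    0.007658    -0.01532
  eq           0.2983     0.06906      0.3391
  solve Keq expr → x = -0.007658; check Q = 62.74
Then change container volume by factor 0.8 (V_new/V_old).
Step 3:
                    L           M           A
  init         0.3729     0.08633      0.4239
  Δ          -0.02872   -0.009572     0.01914
  eq           0.3442     0.07676      0.4431
  solve Keq expr → x = 0.009572; check Q = 62.74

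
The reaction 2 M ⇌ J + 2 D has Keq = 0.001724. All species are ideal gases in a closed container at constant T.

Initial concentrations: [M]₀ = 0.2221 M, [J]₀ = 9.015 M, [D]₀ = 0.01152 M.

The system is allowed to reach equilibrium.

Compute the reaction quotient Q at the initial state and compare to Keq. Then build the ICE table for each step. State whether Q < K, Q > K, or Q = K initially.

Q₀ = 0.02425; Q > K (proceeds reverse)

Q₀ = 0.02425 vs Keq = 0.001724 ⇒ Q>K, reverse
Step 1:
                  M         J         D
  init       0.2221     9.015   0.01152
  Δ        0.008333 -0.004166 -0.008333
  eq         0.2304     9.011  0.003187
  solve Keq expr → x = -0.004166; check Q = 0.001724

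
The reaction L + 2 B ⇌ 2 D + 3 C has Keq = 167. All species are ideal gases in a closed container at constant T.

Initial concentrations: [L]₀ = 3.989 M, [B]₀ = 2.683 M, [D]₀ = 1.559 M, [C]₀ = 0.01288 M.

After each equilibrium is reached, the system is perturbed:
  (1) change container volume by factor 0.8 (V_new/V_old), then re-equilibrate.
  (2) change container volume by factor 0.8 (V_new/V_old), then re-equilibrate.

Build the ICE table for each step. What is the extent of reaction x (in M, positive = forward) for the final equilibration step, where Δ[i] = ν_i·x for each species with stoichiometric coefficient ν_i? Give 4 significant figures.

Q₀ = 1.8086e-07 vs Keq = 167 ⇒ Q<K, forward
Step 1:
                  L         B         D         C
  init        3.989     2.683     1.559   0.01288
  Δ         -0.9605    -1.921     1.921     2.882
  eq          3.028     0.762      3.48     2.894
  solve Keq expr → x = 0.9605; check Q = 167
Then change container volume by factor 0.8 (V_new/V_old).
Step 2:
                  L         B         D         C
  init        3.786    0.9525      4.35     3.618
  Δ         0.05791    0.1158   -0.1158   -0.1737
  eq          3.844     1.068     4.234     3.444
  solve Keq expr → x = -0.05791; check Q = 167
Then change container volume by factor 0.8 (V_new/V_old).
Step 3:
                  L         B         D         C
  init        4.804     1.335     5.293     4.305
  Δ         0.07489    0.1498   -0.1498   -0.2247
  eq          4.879     1.485     5.143     4.081
  solve Keq expr → x = -0.07489; check Q = 167

x = -0.07489 M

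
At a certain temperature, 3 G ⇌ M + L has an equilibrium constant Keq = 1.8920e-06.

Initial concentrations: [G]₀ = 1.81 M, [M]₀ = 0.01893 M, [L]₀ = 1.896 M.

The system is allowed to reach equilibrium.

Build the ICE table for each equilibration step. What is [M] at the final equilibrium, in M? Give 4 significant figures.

Q₀ = 0.006053 vs Keq = 1.8920e-06 ⇒ Q>K, reverse
Step 1:
                  G         M         L
  Initial      1.81   0.01893     1.896
  Change    0.05677  -0.01892  -0.01892
  Equil       1.867 6.5571e-06     1.877
  solve Keq expr → x = -0.01892; check Q = 1.8920e-06

[M]_eq = 6.5571e-06 M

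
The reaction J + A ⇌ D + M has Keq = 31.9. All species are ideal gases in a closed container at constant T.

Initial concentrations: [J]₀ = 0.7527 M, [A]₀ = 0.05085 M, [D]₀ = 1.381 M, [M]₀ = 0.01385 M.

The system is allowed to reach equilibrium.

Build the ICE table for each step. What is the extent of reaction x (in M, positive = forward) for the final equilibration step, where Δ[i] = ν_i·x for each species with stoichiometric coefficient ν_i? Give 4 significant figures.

Q₀ = 0.4997 vs Keq = 31.9 ⇒ Q<K, forward
Step 1:
                    J           A           D           M
  init         0.7527     0.05085       1.381     0.01385
  Δ          -0.04699    -0.04699     0.04699     0.04699
  eq           0.7057    0.003859       1.428     0.06084
  solve Keq expr → x = 0.04699; check Q = 31.9

x = 0.04699 M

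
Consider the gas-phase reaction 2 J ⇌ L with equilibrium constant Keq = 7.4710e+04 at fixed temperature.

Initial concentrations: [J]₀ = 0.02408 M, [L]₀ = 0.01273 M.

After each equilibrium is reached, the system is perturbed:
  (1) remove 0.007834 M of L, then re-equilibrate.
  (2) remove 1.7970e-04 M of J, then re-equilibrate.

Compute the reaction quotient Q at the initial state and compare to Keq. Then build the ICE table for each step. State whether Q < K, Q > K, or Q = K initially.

Q₀ = 21.95; Q < K (proceeds forward)

Q₀ = 21.95 vs Keq = 7.4710e+04 ⇒ Q<K, forward
Step 1:
                   J          L
  init       0.02408    0.01273
  Δ         -0.02351    0.01175
  eq      5.7247e-04    0.02448
  solve Keq expr → x = 0.01175; check Q = 7.4710e+04
Then remove 0.007834 M of L.
Step 2:
                   J          L
  init    5.7247e-04    0.01665
  Δ       -9.9681e-05 4.9840e-05
  eq      4.7279e-04     0.0167
  solve Keq expr → x = 4.9840e-05; check Q = 7.4710e+04
Then remove 1.7970e-04 M of J.
Step 3:
                   J          L
  init    2.9309e-04     0.0167
  Δ       1.7844e-04 -8.9218e-05
  eq      4.7152e-04    0.01661
  solve Keq expr → x = -8.9218e-05; check Q = 7.4710e+04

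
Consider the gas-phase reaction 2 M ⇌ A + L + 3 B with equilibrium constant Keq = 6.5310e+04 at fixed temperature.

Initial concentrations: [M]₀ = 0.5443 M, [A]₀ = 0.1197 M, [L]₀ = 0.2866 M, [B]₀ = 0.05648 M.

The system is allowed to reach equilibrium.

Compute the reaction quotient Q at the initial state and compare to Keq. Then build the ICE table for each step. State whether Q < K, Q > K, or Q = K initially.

Q₀ = 2.0863e-05 vs Keq = 6.5310e+04 ⇒ Q<K, forward
Step 1:
                  M         A         L         B
  init       0.5443    0.1197    0.2866   0.05648
  Δ         -0.5428    0.2714    0.2714    0.8142
  eq       0.001485    0.3911     0.558    0.8707
  solve Keq expr → x = 0.2714; check Q = 6.5310e+04

Q₀ = 2.0863e-05; Q < K (proceeds forward)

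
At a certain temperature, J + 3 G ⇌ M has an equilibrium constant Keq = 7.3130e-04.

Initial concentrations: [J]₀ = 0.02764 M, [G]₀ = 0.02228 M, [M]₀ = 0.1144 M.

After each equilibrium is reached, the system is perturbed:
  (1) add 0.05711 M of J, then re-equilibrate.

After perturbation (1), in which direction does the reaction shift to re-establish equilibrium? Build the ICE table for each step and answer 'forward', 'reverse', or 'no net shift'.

Q₀ = 3.7423e+05 vs Keq = 7.3130e-04 ⇒ Q>K, reverse
Step 1:
                    J           G           M
  init        0.02764     0.02228      0.1144
  Δ            0.1144      0.3432     -0.1144
  eq            0.142      0.3655  5.0702e-06
  solve Keq expr → x = -0.1144; check Q = 7.3130e-04
Then add 0.05711 M of J.
Step 2:
                    J           G           M
  init         0.1991      0.3655  5.0702e-06
  Δ       -2.0382e-06 -6.1147e-06  2.0382e-06
  eq           0.1991      0.3655  7.1085e-06
  solve Keq expr → x = 2.0382e-06; check Q = 7.3130e-04

Direction: forward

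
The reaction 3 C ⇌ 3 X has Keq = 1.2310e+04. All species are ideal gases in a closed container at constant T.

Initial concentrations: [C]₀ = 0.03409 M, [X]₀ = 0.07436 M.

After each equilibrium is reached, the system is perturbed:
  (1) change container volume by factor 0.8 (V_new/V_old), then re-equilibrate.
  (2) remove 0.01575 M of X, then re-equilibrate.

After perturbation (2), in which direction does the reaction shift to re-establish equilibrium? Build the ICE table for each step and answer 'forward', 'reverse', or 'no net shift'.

Direction: forward

Q₀ = 10.38 vs Keq = 1.2310e+04 ⇒ Q<K, forward
Step 1:
                    C           X
  Initial     0.03409     0.07436
  Change     -0.02959     0.02959
  Equil      0.004502      0.1039
  solve Keq expr → x = 0.009863; check Q = 1.2310e+04
Then change container volume by factor 0.8 (V_new/V_old).
Step 2:
                    C           X
  Initial    0.005627      0.1299
  Change            0           0
  Equil      0.005627      0.1299
  solve Keq expr → x = 0; check Q = 1.2310e+04
Then remove 0.01575 M of X.
Step 3:
                    C           X
  Initial    0.005627      0.1142
  Change  -6.5380e-04  6.5380e-04
  Equil      0.004974      0.1148
  solve Keq expr → x = 2.1793e-04; check Q = 1.2310e+04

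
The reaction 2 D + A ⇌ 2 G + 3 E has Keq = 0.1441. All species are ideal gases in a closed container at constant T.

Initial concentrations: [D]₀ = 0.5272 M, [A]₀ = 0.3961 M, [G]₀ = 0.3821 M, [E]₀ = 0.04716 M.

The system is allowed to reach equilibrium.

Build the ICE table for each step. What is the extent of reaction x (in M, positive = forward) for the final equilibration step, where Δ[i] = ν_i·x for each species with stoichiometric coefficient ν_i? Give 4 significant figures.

x = 0.07765 M

Q₀ = 1.3910e-04 vs Keq = 0.1441 ⇒ Q<K, forward
Step 1:
                    D           A           G           E
  I            0.5272      0.3961      0.3821     0.04716
  C           -0.1553    -0.07765      0.1553      0.2329
  E            0.3719      0.3185      0.5374      0.2801
  solve Keq expr → x = 0.07765; check Q = 0.1441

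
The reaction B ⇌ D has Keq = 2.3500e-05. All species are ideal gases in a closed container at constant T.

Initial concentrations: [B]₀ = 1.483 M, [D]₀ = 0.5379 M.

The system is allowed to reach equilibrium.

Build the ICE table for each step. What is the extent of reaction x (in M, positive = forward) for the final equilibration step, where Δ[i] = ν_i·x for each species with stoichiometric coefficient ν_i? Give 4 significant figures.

Q₀ = 0.3627 vs Keq = 2.3500e-05 ⇒ Q>K, reverse
Step 1:
                  B         D
  I           1.483    0.5379
  C          0.5379   -0.5379
  E           2.021 4.7490e-05
  solve Keq expr → x = -0.5379; check Q = 2.3500e-05

x = -0.5379 M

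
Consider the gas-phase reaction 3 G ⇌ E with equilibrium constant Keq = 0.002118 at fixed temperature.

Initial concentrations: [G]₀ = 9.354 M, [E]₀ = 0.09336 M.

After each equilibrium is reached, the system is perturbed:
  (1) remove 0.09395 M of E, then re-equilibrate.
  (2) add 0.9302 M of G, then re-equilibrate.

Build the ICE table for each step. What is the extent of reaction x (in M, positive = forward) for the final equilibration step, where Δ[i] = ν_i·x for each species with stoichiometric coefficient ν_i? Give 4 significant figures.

Q₀ = 1.1407e-04 vs Keq = 0.002118 ⇒ Q<K, forward
Step 1:
                    G           E
  init          9.354     0.09336
  Δ            -2.123      0.7076
  eq            7.231      0.8009
  solve Keq expr → x = 0.7076; check Q = 0.002118
Then remove 0.09395 M of E.
Step 2:
                    G           E
  init          7.231       0.707
  Δ           -0.1425     0.04751
  eq            7.089      0.7545
  solve Keq expr → x = 0.04751; check Q = 0.002118
Then add 0.9302 M of G.
Step 3:
                    G           E
  init          8.019      0.7545
  Δ             -0.47      0.1567
  eq            7.549      0.9112
  solve Keq expr → x = 0.1567; check Q = 0.002118

x = 0.1567 M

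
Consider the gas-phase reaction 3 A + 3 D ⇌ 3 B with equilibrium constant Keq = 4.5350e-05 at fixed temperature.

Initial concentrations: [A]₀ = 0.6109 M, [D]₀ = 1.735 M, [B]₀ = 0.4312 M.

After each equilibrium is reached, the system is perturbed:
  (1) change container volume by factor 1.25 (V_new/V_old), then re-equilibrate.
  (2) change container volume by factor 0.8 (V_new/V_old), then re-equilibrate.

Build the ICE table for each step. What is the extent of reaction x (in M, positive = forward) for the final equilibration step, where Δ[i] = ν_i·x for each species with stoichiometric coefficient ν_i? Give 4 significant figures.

Q₀ = 0.06733 vs Keq = 4.5350e-05 ⇒ Q>K, reverse
Step 1:
                   A          D          B
  init        0.6109      1.735     0.4312
  Δ           0.3588     0.3588    -0.3588
  eq          0.9697      2.094     0.0724
  solve Keq expr → x = -0.1196; check Q = 4.5350e-05
Then change container volume by factor 1.25 (V_new/V_old).
Step 2:
                   A          D          B
  init        0.7758      1.675    0.05792
  Δ          0.01065    0.01065   -0.01065
  eq          0.7864      1.686    0.04727
  solve Keq expr → x = -0.00355; check Q = 4.5350e-05
Then change container volume by factor 0.8 (V_new/V_old).
Step 3:
                   A          D          B
  init         0.983      2.107    0.05909
  Δ         -0.01331   -0.01331    0.01331
  eq          0.9697      2.094     0.0724
  solve Keq expr → x = 0.004437; check Q = 4.5350e-05

x = 0.004437 M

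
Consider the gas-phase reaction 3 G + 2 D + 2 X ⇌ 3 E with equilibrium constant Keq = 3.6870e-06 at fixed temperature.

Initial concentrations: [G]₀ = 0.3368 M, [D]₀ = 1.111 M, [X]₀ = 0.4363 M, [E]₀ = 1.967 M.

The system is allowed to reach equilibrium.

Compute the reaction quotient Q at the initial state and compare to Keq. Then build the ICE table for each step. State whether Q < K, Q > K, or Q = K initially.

Q₀ = 847.8; Q > K (proceeds reverse)

Q₀ = 847.8 vs Keq = 3.6870e-06 ⇒ Q>K, reverse
Step 1:
                    G           D           X           E
  I            0.3368       1.111      0.4363       1.967
  C             1.881       1.254       1.254      -1.881
  E             2.218       2.365        1.69     0.08628
  solve Keq expr → x = -0.6269; check Q = 3.6870e-06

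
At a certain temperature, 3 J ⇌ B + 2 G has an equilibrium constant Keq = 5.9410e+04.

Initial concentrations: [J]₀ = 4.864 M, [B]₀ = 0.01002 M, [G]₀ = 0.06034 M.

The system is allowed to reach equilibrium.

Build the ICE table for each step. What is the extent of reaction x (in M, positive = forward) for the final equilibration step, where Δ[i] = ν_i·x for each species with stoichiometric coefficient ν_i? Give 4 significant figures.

x = 1.599 M

Q₀ = 3.1703e-07 vs Keq = 5.9410e+04 ⇒ Q<K, forward
Step 1:
                    J           B           G
  init          4.864     0.01002     0.06034
  Δ            -4.798       1.599       3.199
  eq          0.06602       1.609       3.259
  solve Keq expr → x = 1.599; check Q = 5.9410e+04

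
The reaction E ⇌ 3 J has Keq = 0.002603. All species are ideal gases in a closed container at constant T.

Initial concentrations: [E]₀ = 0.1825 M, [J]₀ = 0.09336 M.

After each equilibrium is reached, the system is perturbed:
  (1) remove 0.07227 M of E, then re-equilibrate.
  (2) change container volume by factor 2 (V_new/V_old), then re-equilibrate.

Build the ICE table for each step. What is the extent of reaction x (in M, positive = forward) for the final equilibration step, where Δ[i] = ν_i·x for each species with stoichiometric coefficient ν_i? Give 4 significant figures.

Q₀ = 0.004459 vs Keq = 0.002603 ⇒ Q>K, reverse
Step 1:
                   E          J
  I           0.1825    0.09336
  C         0.004881   -0.01464
  E           0.1874    0.07872
  solve Keq expr → x = -0.004881; check Q = 0.002603
Then remove 0.07227 M of E.
Step 2:
                   E          J
  I           0.1151    0.07872
  C         0.003697   -0.01109
  E           0.1188    0.06762
  solve Keq expr → x = -0.003697; check Q = 0.002603
Then change container volume by factor 2 (V_new/V_old).
Step 3:
                   E          J
  I           0.0594    0.03381
  C        -0.005997    0.01799
  E          0.05341     0.0518
  solve Keq expr → x = 0.005997; check Q = 0.002603

x = 0.005997 M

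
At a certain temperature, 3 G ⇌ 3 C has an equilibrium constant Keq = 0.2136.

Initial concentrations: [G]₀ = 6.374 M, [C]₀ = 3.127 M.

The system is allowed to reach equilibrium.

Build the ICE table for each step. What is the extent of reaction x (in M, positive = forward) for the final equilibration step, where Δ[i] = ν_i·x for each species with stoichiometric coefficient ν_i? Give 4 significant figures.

x = 0.1425 M

Q₀ = 0.1181 vs Keq = 0.2136 ⇒ Q<K, forward
Step 1:
                   G          C
  init         6.374      3.127
  Δ          -0.4276     0.4276
  eq           5.946      3.555
  solve Keq expr → x = 0.1425; check Q = 0.2136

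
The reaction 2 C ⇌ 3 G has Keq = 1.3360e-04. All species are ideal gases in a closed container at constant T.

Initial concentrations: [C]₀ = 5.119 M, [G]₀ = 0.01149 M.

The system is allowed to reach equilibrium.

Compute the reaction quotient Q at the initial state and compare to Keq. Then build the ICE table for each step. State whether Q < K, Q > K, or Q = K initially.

Q₀ = 5.7888e-08 vs Keq = 1.3360e-04 ⇒ Q<K, forward
Step 1:
                   C          G
  init         5.119    0.01149
  Δ         -0.09235     0.1385
  eq           5.027       0.15
  solve Keq expr → x = 0.04617; check Q = 1.3360e-04

Q₀ = 5.7888e-08; Q < K (proceeds forward)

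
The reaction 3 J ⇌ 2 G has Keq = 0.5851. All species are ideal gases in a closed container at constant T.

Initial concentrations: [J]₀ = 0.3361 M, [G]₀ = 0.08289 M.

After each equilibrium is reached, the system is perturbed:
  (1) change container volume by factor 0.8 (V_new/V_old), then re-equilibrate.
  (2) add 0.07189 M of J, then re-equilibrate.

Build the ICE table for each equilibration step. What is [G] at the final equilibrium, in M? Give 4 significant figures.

[G]_eq = 0.1787 M

Q₀ = 0.181 vs Keq = 0.5851 ⇒ Q<K, forward
Step 1:
                   J          G
  Initial     0.3361    0.08289
  Change    -0.05065    0.03377
  Equil       0.2854     0.1167
  solve Keq expr → x = 0.01688; check Q = 0.5851
Then change container volume by factor 0.8 (V_new/V_old).
Step 2:
                   J          G
  Initial     0.3568     0.1458
  Change    -0.01279   0.008526
  Equil        0.344     0.1543
  solve Keq expr → x = 0.004263; check Q = 0.5851
Then add 0.07189 M of J.
Step 3:
                   J          G
  Initial     0.4159     0.1543
  Change    -0.03656    0.02437
  Equil       0.3794     0.1787
  solve Keq expr → x = 0.01219; check Q = 0.5851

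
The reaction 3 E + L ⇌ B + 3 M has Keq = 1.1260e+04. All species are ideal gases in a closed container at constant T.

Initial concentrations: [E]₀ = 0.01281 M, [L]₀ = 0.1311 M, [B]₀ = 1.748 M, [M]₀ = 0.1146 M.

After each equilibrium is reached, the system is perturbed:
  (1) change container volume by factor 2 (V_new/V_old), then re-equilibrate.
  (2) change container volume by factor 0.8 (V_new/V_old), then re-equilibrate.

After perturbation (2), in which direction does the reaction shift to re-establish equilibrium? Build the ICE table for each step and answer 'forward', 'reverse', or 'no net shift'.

Q₀ = 9547 vs Keq = 1.1260e+04 ⇒ Q<K, forward
Step 1:
                  E         L         B         M
  I         0.01281    0.1311     1.748    0.1146
  C       -6.1406e-04 -2.0469e-04 2.0469e-04 6.1406e-04
  E          0.0122    0.1309     1.748    0.1152
  solve Keq expr → x = 2.0469e-04; check Q = 1.1260e+04
Then change container volume by factor 2 (V_new/V_old).
Step 2:
                  E         L         B         M
  I        0.006098   0.06545    0.8741   0.05761
  C               0         0         0         0
  E        0.006098   0.06545    0.8741   0.05761
  solve Keq expr → x = 0; check Q = 1.1260e+04
Then change container volume by factor 0.8 (V_new/V_old).
Step 3:
                  E         L         B         M
  I        0.007622   0.08181     1.093   0.07201
  C               0         0         0         0
  E        0.007622   0.08181     1.093   0.07201
  solve Keq expr → x = 0; check Q = 1.1260e+04

Direction: no net shift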